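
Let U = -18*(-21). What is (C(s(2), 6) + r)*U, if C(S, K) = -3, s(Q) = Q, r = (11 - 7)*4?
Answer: 4914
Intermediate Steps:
r = 16 (r = 4*4 = 16)
U = 378
(C(s(2), 6) + r)*U = (-3 + 16)*378 = 13*378 = 4914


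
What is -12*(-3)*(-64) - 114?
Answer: -2418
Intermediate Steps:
-12*(-3)*(-64) - 114 = 36*(-64) - 114 = -2304 - 114 = -2418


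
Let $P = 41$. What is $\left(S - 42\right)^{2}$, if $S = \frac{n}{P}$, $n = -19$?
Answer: $\frac{3031081}{1681} \approx 1803.1$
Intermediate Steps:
$S = - \frac{19}{41} \approx -0.46341$
$\left(S - 42\right)^{2} = \left(- \frac{19}{41} - 42\right)^{2} = \left(- \frac{1741}{41}\right)^{2} = \frac{3031081}{1681}$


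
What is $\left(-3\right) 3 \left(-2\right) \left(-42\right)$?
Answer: $-756$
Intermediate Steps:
$\left(-3\right) 3 \left(-2\right) \left(-42\right) = \left(-9\right) \left(-2\right) \left(-42\right) = 18 \left(-42\right) = -756$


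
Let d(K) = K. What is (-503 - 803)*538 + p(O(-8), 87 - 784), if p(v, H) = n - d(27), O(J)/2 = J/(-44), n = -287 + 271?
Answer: -702671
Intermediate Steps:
n = -16
O(J) = -J/22 (O(J) = 2*(J/(-44)) = 2*(J*(-1/44)) = 2*(-J/44) = -J/22)
p(v, H) = -43 (p(v, H) = -16 - 1*27 = -16 - 27 = -43)
(-503 - 803)*538 + p(O(-8), 87 - 784) = (-503 - 803)*538 - 43 = -1306*538 - 43 = -702628 - 43 = -702671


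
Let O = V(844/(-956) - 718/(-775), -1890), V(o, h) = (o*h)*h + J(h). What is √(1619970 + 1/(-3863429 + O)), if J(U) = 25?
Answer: √305605172203668975631133642/13734943084 ≈ 1272.8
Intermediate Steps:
V(o, h) = 25 + o*h² (V(o, h) = (o*h)*h + 25 = (h*o)*h + 25 = o*h² + 25 = 25 + o*h²)
O = 1154259293/7409 (O = 25 + (844/(-956) - 718/(-775))*(-1890)² = 25 + (844*(-1/956) - 718*(-1/775))*3572100 = 25 + (-211/239 + 718/775)*3572100 = 25 + (8077/185225)*3572100 = 25 + 1154074068/7409 = 1154259293/7409 ≈ 1.5579e+5)
√(1619970 + 1/(-3863429 + O)) = √(1619970 + 1/(-3863429 + 1154259293/7409)) = √(1619970 + 1/(-27469886168/7409)) = √(1619970 - 7409/27469886168) = √(44500391495567551/27469886168) = √305605172203668975631133642/13734943084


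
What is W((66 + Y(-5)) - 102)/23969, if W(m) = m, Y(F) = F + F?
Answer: -46/23969 ≈ -0.0019191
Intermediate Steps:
Y(F) = 2*F
W((66 + Y(-5)) - 102)/23969 = ((66 + 2*(-5)) - 102)/23969 = ((66 - 10) - 102)*(1/23969) = (56 - 102)*(1/23969) = -46*1/23969 = -46/23969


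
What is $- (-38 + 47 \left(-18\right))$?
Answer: $884$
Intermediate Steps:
$- (-38 + 47 \left(-18\right)) = - (-38 - 846) = \left(-1\right) \left(-884\right) = 884$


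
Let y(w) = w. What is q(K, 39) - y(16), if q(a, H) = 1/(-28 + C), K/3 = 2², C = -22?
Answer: -801/50 ≈ -16.020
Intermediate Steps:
K = 12 (K = 3*2² = 3*4 = 12)
q(a, H) = -1/50 (q(a, H) = 1/(-28 - 22) = 1/(-50) = -1/50)
q(K, 39) - y(16) = -1/50 - 1*16 = -1/50 - 16 = -801/50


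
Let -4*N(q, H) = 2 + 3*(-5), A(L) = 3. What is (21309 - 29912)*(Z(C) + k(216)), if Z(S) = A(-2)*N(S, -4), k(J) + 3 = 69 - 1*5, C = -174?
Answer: -2434649/4 ≈ -6.0866e+5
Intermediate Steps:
N(q, H) = 13/4 (N(q, H) = -(2 + 3*(-5))/4 = -(2 - 15)/4 = -¼*(-13) = 13/4)
k(J) = 61 (k(J) = -3 + (69 - 1*5) = -3 + (69 - 5) = -3 + 64 = 61)
Z(S) = 39/4 (Z(S) = 3*(13/4) = 39/4)
(21309 - 29912)*(Z(C) + k(216)) = (21309 - 29912)*(39/4 + 61) = -8603*283/4 = -2434649/4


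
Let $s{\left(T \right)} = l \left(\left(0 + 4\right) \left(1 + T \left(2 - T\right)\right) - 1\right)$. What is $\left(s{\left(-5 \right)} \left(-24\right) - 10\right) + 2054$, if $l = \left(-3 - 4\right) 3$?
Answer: $-67004$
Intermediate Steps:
$l = -21$ ($l = \left(-7\right) 3 = -21$)
$s{\left(T \right)} = -63 - 84 T \left(2 - T\right)$ ($s{\left(T \right)} = - 21 \left(\left(0 + 4\right) \left(1 + T \left(2 - T\right)\right) - 1\right) = - 21 \left(4 \left(1 + T \left(2 - T\right)\right) - 1\right) = - 21 \left(\left(4 + 4 T \left(2 - T\right)\right) - 1\right) = - 21 \left(3 + 4 T \left(2 - T\right)\right) = -63 - 84 T \left(2 - T\right)$)
$\left(s{\left(-5 \right)} \left(-24\right) - 10\right) + 2054 = \left(\left(-63 - -840 + 84 \left(-5\right)^{2}\right) \left(-24\right) - 10\right) + 2054 = \left(\left(-63 + 840 + 84 \cdot 25\right) \left(-24\right) - 10\right) + 2054 = \left(\left(-63 + 840 + 2100\right) \left(-24\right) - 10\right) + 2054 = \left(2877 \left(-24\right) - 10\right) + 2054 = \left(-69048 - 10\right) + 2054 = -69058 + 2054 = -67004$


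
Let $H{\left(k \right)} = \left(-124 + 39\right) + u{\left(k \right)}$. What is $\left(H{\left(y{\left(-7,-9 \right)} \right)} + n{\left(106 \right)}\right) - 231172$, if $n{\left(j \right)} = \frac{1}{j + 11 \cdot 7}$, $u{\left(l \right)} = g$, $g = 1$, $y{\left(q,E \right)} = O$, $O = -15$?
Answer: $- \frac{42319847}{183} \approx -2.3126 \cdot 10^{5}$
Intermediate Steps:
$y{\left(q,E \right)} = -15$
$u{\left(l \right)} = 1$
$n{\left(j \right)} = \frac{1}{77 + j}$ ($n{\left(j \right)} = \frac{1}{j + 77} = \frac{1}{77 + j}$)
$H{\left(k \right)} = -84$ ($H{\left(k \right)} = \left(-124 + 39\right) + 1 = -85 + 1 = -84$)
$\left(H{\left(y{\left(-7,-9 \right)} \right)} + n{\left(106 \right)}\right) - 231172 = \left(-84 + \frac{1}{77 + 106}\right) - 231172 = \left(-84 + \frac{1}{183}\right) - 231172 = - \frac{15371}{183} - 231172 = - \frac{42319847}{183}$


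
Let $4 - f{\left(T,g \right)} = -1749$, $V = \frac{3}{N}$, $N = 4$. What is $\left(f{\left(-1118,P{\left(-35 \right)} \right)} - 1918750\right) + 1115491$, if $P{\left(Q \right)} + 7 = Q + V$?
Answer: $-801506$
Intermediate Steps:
$V = \frac{3}{4} \approx 0.75$
$P{\left(Q \right)} = - \frac{25}{4} + Q$ ($P{\left(Q \right)} = -7 + \left(Q + \frac{3}{4}\right) = -7 + \left(\frac{3}{4} + Q\right) = - \frac{25}{4} + Q$)
$f{\left(T,g \right)} = 1753$ ($f{\left(T,g \right)} = 4 - -1749 = 4 + 1749 = 1753$)
$\left(f{\left(-1118,P{\left(-35 \right)} \right)} - 1918750\right) + 1115491 = \left(1753 - 1918750\right) + 1115491 = -1916997 + 1115491 = -801506$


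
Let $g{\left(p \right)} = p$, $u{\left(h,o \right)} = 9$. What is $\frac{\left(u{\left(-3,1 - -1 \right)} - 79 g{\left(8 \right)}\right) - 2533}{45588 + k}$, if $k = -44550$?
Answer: $- \frac{526}{173} \approx -3.0405$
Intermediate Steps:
$\frac{\left(u{\left(-3,1 - -1 \right)} - 79 g{\left(8 \right)}\right) - 2533}{45588 + k} = \frac{\left(9 - 632\right) - 2533}{45588 - 44550} = \frac{\left(9 - 632\right) - 2533}{1038} = \left(-623 - 2533\right) \frac{1}{1038} = \left(-3156\right) \frac{1}{1038} = - \frac{526}{173}$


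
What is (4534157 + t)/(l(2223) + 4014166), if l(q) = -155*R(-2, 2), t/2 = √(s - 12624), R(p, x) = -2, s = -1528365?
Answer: 4534157/4014476 + 3*I*√171221/2007238 ≈ 1.1295 + 0.00061844*I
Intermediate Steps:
t = 6*I*√171221 (t = 2*√(-1528365 - 12624) = 2*√(-1540989) = 2*(3*I*√171221) = 6*I*√171221 ≈ 2482.7*I)
l(q) = 310 (l(q) = -155*(-2) = 310)
(4534157 + t)/(l(2223) + 4014166) = (4534157 + 6*I*√171221)/(310 + 4014166) = (4534157 + 6*I*√171221)/4014476 = (4534157 + 6*I*√171221)*(1/4014476) = 4534157/4014476 + 3*I*√171221/2007238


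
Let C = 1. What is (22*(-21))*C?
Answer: -462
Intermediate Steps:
(22*(-21))*C = (22*(-21))*1 = -462*1 = -462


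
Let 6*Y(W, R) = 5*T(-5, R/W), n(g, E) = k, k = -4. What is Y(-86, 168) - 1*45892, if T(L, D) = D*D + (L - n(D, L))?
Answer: -509099813/11094 ≈ -45890.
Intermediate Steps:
n(g, E) = -4
T(L, D) = 4 + L + D² (T(L, D) = D*D + (L - 1*(-4)) = D² + (L + 4) = D² + (4 + L) = 4 + L + D²)
Y(W, R) = -⅚ + 5*R²/(6*W²) (Y(W, R) = (5*(4 - 5 + (R/W)²))/6 = (5*(4 - 5 + R²/W²))/6 = (5*(-1 + R²/W²))/6 = (-5 + 5*R²/W²)/6 = -⅚ + 5*R²/(6*W²))
Y(-86, 168) - 1*45892 = (-⅚ + (⅚)*168²/(-86)²) - 1*45892 = (-⅚ + (⅚)*28224*(1/7396)) - 45892 = (-⅚ + 5880/1849) - 45892 = 26035/11094 - 45892 = -509099813/11094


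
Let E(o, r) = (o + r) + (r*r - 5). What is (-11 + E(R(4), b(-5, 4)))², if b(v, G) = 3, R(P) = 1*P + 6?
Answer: 36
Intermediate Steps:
R(P) = 6 + P (R(P) = P + 6 = 6 + P)
E(o, r) = -5 + o + r + r² (E(o, r) = (o + r) + (r² - 5) = (o + r) + (-5 + r²) = -5 + o + r + r²)
(-11 + E(R(4), b(-5, 4)))² = (-11 + (-5 + (6 + 4) + 3 + 3²))² = (-11 + (-5 + 10 + 3 + 9))² = (-11 + 17)² = 6² = 36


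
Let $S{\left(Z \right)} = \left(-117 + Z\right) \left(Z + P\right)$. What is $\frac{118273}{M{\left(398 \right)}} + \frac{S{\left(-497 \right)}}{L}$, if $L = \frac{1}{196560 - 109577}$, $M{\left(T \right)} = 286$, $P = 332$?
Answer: $\frac{2520302969053}{286} \approx 8.8122 \cdot 10^{9}$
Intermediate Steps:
$S{\left(Z \right)} = \left(-117 + Z\right) \left(332 + Z\right)$ ($S{\left(Z \right)} = \left(-117 + Z\right) \left(Z + 332\right) = \left(-117 + Z\right) \left(332 + Z\right)$)
$L = \frac{1}{86983} \approx 1.1496 \cdot 10^{-5}$
$\frac{118273}{M{\left(398 \right)}} + \frac{S{\left(-497 \right)}}{L} = \frac{118273}{286} + \left(-38844 + \left(-497\right)^{2} + 215 \left(-497\right)\right) \frac{1}{\frac{1}{86983}} = 118273 \cdot \frac{1}{286} + \left(-38844 + 247009 - 106855\right) 86983 = \frac{118273}{286} + 101310 \cdot 86983 = \frac{118273}{286} + 8812247730 = \frac{2520302969053}{286}$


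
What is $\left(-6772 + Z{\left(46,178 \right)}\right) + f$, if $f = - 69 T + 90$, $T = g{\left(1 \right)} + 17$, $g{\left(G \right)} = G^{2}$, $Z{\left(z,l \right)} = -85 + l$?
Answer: $-7831$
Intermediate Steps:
$T = 18$ ($T = 1^{2} + 17 = 1 + 17 = 18$)
$f = -1152$ ($f = \left(-69\right) 18 + 90 = -1242 + 90 = -1152$)
$\left(-6772 + Z{\left(46,178 \right)}\right) + f = \left(-6772 + \left(-85 + 178\right)\right) - 1152 = \left(-6772 + 93\right) - 1152 = -6679 - 1152 = -7831$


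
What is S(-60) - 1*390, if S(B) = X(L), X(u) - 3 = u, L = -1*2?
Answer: -389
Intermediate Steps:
L = -2
X(u) = 3 + u
S(B) = 1 (S(B) = 3 - 2 = 1)
S(-60) - 1*390 = 1 - 1*390 = 1 - 390 = -389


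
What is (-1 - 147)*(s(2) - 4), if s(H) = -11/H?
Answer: 1406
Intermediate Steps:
(-1 - 147)*(s(2) - 4) = (-1 - 147)*(-11/2 - 4) = -148*(-11*½ - 4) = -148*(-11/2 - 4) = -148*(-19/2) = 1406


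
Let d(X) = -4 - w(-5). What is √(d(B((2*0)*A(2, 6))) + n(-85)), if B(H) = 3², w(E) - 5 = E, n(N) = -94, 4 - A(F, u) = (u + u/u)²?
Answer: 7*I*√2 ≈ 9.8995*I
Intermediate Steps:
A(F, u) = 4 - (1 + u)² (A(F, u) = 4 - (u + u/u)² = 4 - (u + 1)² = 4 - (1 + u)²)
w(E) = 5 + E
B(H) = 9
d(X) = -4 (d(X) = -4 - (5 - 5) = -4 - 1*0 = -4 + 0 = -4)
√(d(B((2*0)*A(2, 6))) + n(-85)) = √(-4 - 94) = √(-98) = 7*I*√2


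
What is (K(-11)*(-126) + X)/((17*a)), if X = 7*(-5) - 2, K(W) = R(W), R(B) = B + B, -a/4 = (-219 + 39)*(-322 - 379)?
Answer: -547/1716048 ≈ -0.00031876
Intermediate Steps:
a = -504720 (a = -4*(-219 + 39)*(-322 - 379) = -(-720)*(-701) = -4*126180 = -504720)
R(B) = 2*B
K(W) = 2*W
X = -37 (X = -35 - 2 = -37)
(K(-11)*(-126) + X)/((17*a)) = ((2*(-11))*(-126) - 37)/((17*(-504720))) = (-22*(-126) - 37)/(-8580240) = (2772 - 37)*(-1/8580240) = 2735*(-1/8580240) = -547/1716048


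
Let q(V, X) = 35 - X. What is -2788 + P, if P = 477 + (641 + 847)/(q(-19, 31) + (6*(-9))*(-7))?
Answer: -440657/191 ≈ -2307.1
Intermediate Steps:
P = 91851/191 (P = 477 + (641 + 847)/((35 - 1*31) + (6*(-9))*(-7)) = 477 + 1488/((35 - 31) - 54*(-7)) = 477 + 1488/(4 + 378) = 477 + 1488/382 = 477 + 1488*(1/382) = 477 + 744/191 = 91851/191 ≈ 480.90)
-2788 + P = -2788 + 91851/191 = -440657/191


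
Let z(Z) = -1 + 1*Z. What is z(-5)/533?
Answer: -6/533 ≈ -0.011257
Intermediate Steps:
z(Z) = -1 + Z
z(-5)/533 = (-1 - 5)/533 = -6*1/533 = -6/533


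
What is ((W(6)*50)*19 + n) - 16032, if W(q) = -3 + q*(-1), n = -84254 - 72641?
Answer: -181477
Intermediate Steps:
n = -156895
W(q) = -3 - q
((W(6)*50)*19 + n) - 16032 = (((-3 - 1*6)*50)*19 - 156895) - 16032 = (((-3 - 6)*50)*19 - 156895) - 16032 = (-9*50*19 - 156895) - 16032 = (-450*19 - 156895) - 16032 = (-8550 - 156895) - 16032 = -165445 - 16032 = -181477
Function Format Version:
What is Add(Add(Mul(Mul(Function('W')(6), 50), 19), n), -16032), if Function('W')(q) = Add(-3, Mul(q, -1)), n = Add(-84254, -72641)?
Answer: -181477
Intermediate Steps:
n = -156895
Function('W')(q) = Add(-3, Mul(-1, q))
Add(Add(Mul(Mul(Function('W')(6), 50), 19), n), -16032) = Add(Add(Mul(Mul(Add(-3, Mul(-1, 6)), 50), 19), -156895), -16032) = Add(Add(Mul(Mul(Add(-3, -6), 50), 19), -156895), -16032) = Add(Add(Mul(Mul(-9, 50), 19), -156895), -16032) = Add(Add(Mul(-450, 19), -156895), -16032) = Add(Add(-8550, -156895), -16032) = Add(-165445, -16032) = -181477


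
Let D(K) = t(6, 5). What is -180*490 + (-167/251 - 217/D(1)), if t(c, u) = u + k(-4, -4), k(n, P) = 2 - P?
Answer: -243576504/2761 ≈ -88220.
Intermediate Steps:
t(c, u) = 6 + u (t(c, u) = u + (2 - 1*(-4)) = u + (2 + 4) = u + 6 = 6 + u)
D(K) = 11 (D(K) = 6 + 5 = 11)
-180*490 + (-167/251 - 217/D(1)) = -180*490 + (-167/251 - 217/11) = -88200 + (-167*1/251 - 217*1/11) = -88200 + (-167/251 - 217/11) = -88200 - 56304/2761 = -243576504/2761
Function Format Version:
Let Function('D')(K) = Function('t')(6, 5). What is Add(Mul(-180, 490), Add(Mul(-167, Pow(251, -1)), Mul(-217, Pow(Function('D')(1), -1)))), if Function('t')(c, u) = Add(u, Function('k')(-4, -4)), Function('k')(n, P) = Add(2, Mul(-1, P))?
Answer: Rational(-243576504, 2761) ≈ -88220.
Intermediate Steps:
Function('t')(c, u) = Add(6, u) (Function('t')(c, u) = Add(u, Add(2, Mul(-1, -4))) = Add(u, Add(2, 4)) = Add(u, 6) = Add(6, u))
Function('D')(K) = 11 (Function('D')(K) = Add(6, 5) = 11)
Add(Mul(-180, 490), Add(Mul(-167, Pow(251, -1)), Mul(-217, Pow(Function('D')(1), -1)))) = Add(Mul(-180, 490), Add(Mul(-167, Pow(251, -1)), Mul(-217, Pow(11, -1)))) = Add(-88200, Add(Mul(-167, Rational(1, 251)), Mul(-217, Rational(1, 11)))) = Add(-88200, Add(Rational(-167, 251), Rational(-217, 11))) = Add(-88200, Rational(-56304, 2761)) = Rational(-243576504, 2761)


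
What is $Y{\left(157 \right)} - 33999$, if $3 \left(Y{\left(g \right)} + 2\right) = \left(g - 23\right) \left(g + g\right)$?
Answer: $- \frac{59927}{3} \approx -19976.0$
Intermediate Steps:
$Y{\left(g \right)} = -2 + \frac{2 g \left(-23 + g\right)}{3}$ ($Y{\left(g \right)} = -2 + \frac{\left(g - 23\right) \left(g + g\right)}{3} = -2 + \frac{\left(-23 + g\right) 2 g}{3} = -2 + \frac{2 g \left(-23 + g\right)}{3}$)
$Y{\left(157 \right)} - 33999 = \left(-2 - \frac{7222}{3} + \frac{2 \cdot 157^{2}}{3}\right) - 33999 = \left(-2 - \frac{7222}{3} + \frac{2}{3} \cdot 24649\right) - 33999 = \left(-2 - \frac{7222}{3} + \frac{49298}{3}\right) - 33999 = \frac{42070}{3} - 33999 = - \frac{59927}{3}$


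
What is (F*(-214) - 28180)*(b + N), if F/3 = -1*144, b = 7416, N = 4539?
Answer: 768323940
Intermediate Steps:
F = -432 (F = 3*(-1*144) = 3*(-144) = -432)
(F*(-214) - 28180)*(b + N) = (-432*(-214) - 28180)*(7416 + 4539) = (92448 - 28180)*11955 = 64268*11955 = 768323940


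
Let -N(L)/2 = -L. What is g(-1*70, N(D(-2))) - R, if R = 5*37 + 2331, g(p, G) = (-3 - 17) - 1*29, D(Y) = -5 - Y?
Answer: -2565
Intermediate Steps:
N(L) = 2*L (N(L) = -(-2)*L = 2*L)
g(p, G) = -49 (g(p, G) = -20 - 29 = -49)
R = 2516 (R = 185 + 2331 = 2516)
g(-1*70, N(D(-2))) - R = -49 - 1*2516 = -49 - 2516 = -2565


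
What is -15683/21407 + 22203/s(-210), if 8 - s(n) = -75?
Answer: 473997932/1776781 ≈ 266.77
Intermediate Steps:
s(n) = 83 (s(n) = 8 - 1*(-75) = 8 + 75 = 83)
-15683/21407 + 22203/s(-210) = -15683/21407 + 22203/83 = 473997932/1776781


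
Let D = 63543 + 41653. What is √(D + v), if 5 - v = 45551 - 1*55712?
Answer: 3*√12818 ≈ 339.65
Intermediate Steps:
v = 10166 (v = 5 - (45551 - 1*55712) = 5 - (45551 - 55712) = 5 - 1*(-10161) = 5 + 10161 = 10166)
D = 105196
√(D + v) = √(105196 + 10166) = √115362 = 3*√12818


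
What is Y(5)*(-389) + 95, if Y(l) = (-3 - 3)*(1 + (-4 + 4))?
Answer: 2429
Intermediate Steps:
Y(l) = -6 (Y(l) = -6*(1 + 0) = -6*1 = -6)
Y(5)*(-389) + 95 = -6*(-389) + 95 = 2334 + 95 = 2429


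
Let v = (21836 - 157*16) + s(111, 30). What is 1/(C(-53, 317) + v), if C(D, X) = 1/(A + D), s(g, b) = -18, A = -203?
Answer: 256/4942335 ≈ 5.1797e-5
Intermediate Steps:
C(D, X) = 1/(-203 + D)
v = 19306 (v = (21836 - 157*16) - 18 = (21836 - 2512) - 18 = 19324 - 18 = 19306)
1/(C(-53, 317) + v) = 1/(1/(-203 - 53) + 19306) = 1/(1/(-256) + 19306) = 1/(-1/256 + 19306) = 1/(4942335/256) = 256/4942335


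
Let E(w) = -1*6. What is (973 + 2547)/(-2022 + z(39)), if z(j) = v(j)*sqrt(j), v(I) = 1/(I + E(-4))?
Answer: -2583630720/1484119679 - 38720*sqrt(39)/1484119679 ≈ -1.7410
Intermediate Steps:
E(w) = -6
v(I) = 1/(-6 + I) (v(I) = 1/(I - 6) = 1/(-6 + I))
z(j) = sqrt(j)/(-6 + j)
(973 + 2547)/(-2022 + z(39)) = (973 + 2547)/(-2022 + sqrt(39)/(-6 + 39)) = 3520/(-2022 + sqrt(39)/33)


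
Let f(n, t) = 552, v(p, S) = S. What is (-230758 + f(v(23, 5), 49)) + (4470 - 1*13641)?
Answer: -239377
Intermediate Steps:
(-230758 + f(v(23, 5), 49)) + (4470 - 1*13641) = (-230758 + 552) + (4470 - 1*13641) = -230206 + (4470 - 13641) = -230206 - 9171 = -239377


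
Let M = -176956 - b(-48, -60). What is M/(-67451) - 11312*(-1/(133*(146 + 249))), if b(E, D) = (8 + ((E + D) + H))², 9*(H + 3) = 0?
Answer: 1516676141/506219755 ≈ 2.9961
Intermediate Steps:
H = -3 (H = -3 + (⅑)*0 = -3 + 0 = -3)
b(E, D) = (5 + D + E)² (b(E, D) = (8 + ((E + D) - 3))² = (8 + ((D + E) - 3))² = (8 + (-3 + D + E))² = (5 + D + E)²)
M = -187565 (M = -176956 - (5 - 60 - 48)² = -176956 - 1*(-103)² = -176956 - 1*10609 = -176956 - 10609 = -187565)
M/(-67451) - 11312*(-1/(133*(146 + 249))) = -187565/(-67451) - 11312*(-1/(133*(146 + 249))) = -187565*(-1/67451) - 11312/((-133*395)) = 187565/67451 - 11312/(-52535) = 187565/67451 - 11312*(-1/52535) = 187565/67451 + 1616/7505 = 1516676141/506219755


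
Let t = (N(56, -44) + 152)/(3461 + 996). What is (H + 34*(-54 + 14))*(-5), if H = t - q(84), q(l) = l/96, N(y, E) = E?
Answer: 242612475/35656 ≈ 6804.3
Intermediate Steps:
q(l) = l/96 (q(l) = l*(1/96) = l/96)
t = 108/4457 (t = (-44 + 152)/(3461 + 996) = 108/4457 ≈ 0.024232)
H = -30335/35656 (H = 108/4457 - 84/96 = 108/4457 - 1*7/8 = 108/4457 - 7/8 = -30335/35656 ≈ -0.85077)
(H + 34*(-54 + 14))*(-5) = (-30335/35656 + 34*(-54 + 14))*(-5) = (-30335/35656 + 34*(-40))*(-5) = (-30335/35656 - 1360)*(-5) = -48522495/35656*(-5) = 242612475/35656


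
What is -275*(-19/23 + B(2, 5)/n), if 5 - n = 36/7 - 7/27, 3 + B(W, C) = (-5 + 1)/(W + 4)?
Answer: 408925/46 ≈ 8889.7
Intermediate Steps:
B(W, C) = -3 - 4/(4 + W) (B(W, C) = -3 + (-5 + 1)/(W + 4) = -3 - 4/(4 + W))
n = 22/189 (n = 5 - (36/7 - 7/27) = 5 - 1*923/189 = 5 - 923/189 = 22/189 ≈ 0.11640)
-275*(-19/23 + B(2, 5)/n) = -275*(-19/23 + ((-16 - 3*2)/(4 + 2))/(22/189)) = -275*(-19*1/23 + ((-16 - 6)/6)*(189/22)) = -275*(-19/23 + ((⅙)*(-22))*(189/22)) = -275*(-19/23 - 11/3*189/22) = -275*(-19/23 - 63/2) = -275*(-1487/46) = 408925/46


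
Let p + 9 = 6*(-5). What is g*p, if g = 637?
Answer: -24843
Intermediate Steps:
p = -39 (p = -9 + 6*(-5) = -9 - 30 = -39)
g*p = 637*(-39) = -24843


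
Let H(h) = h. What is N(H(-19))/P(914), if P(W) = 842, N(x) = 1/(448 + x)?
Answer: 1/361218 ≈ 2.7684e-6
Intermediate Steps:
N(H(-19))/P(914) = 1/((448 - 19)*842) = (1/842)/429 = (1/429)*(1/842) = 1/361218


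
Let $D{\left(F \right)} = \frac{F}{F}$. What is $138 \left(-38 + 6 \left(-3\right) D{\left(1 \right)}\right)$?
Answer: $-7728$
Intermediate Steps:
$D{\left(F \right)} = 1$
$138 \left(-38 + 6 \left(-3\right) D{\left(1 \right)}\right) = 138 \left(-38 + 6 \left(-3\right) 1\right) = 138 \left(-38 - 18\right) = 138 \left(-56\right) = -7728$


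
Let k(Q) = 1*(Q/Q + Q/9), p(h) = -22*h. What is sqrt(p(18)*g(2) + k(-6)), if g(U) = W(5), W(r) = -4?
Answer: 7*sqrt(291)/3 ≈ 39.804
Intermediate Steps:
g(U) = -4
k(Q) = 1 + Q/9 (k(Q) = 1*(1 + Q*(1/9)) = 1*(1 + Q/9) = 1 + Q/9)
sqrt(p(18)*g(2) + k(-6)) = sqrt(-22*18*(-4) + (1 + (1/9)*(-6))) = sqrt(-396*(-4) + (1 - 2/3)) = sqrt(1584 + 1/3) = sqrt(4753/3) = 7*sqrt(291)/3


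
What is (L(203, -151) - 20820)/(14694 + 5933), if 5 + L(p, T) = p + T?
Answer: -20773/20627 ≈ -1.0071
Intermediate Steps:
L(p, T) = -5 + T + p (L(p, T) = -5 + (p + T) = -5 + (T + p) = -5 + T + p)
(L(203, -151) - 20820)/(14694 + 5933) = ((-5 - 151 + 203) - 20820)/(14694 + 5933) = (47 - 20820)/20627 = -20773*1/20627 = -20773/20627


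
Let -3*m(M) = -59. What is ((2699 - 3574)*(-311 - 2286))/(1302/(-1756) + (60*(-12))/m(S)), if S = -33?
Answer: -117713569750/1934889 ≈ -60837.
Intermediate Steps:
m(M) = 59/3 (m(M) = -⅓*(-59) = 59/3)
((2699 - 3574)*(-311 - 2286))/(1302/(-1756) + (60*(-12))/m(S)) = ((2699 - 3574)*(-311 - 2286))/(1302/(-1756) + (60*(-12))/(59/3)) = (-875*(-2597))/(1302*(-1/1756) - 720*3/59) = 2272375/(-651/878 - 2160/59) = 2272375/(-1934889/51802) = 2272375*(-51802/1934889) = -117713569750/1934889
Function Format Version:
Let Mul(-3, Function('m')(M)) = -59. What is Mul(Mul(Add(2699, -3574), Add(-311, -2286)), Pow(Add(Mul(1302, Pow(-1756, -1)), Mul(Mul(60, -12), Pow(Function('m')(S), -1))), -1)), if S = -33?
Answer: Rational(-117713569750, 1934889) ≈ -60837.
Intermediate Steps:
Function('m')(M) = Rational(59, 3) (Function('m')(M) = Mul(Rational(-1, 3), -59) = Rational(59, 3))
Mul(Mul(Add(2699, -3574), Add(-311, -2286)), Pow(Add(Mul(1302, Pow(-1756, -1)), Mul(Mul(60, -12), Pow(Function('m')(S), -1))), -1)) = Mul(Mul(Add(2699, -3574), Add(-311, -2286)), Pow(Add(Mul(1302, Pow(-1756, -1)), Mul(Mul(60, -12), Pow(Rational(59, 3), -1))), -1)) = Mul(Mul(-875, -2597), Pow(Add(Mul(1302, Rational(-1, 1756)), Mul(-720, Rational(3, 59))), -1)) = Mul(2272375, Pow(Add(Rational(-651, 878), Rational(-2160, 59)), -1)) = Mul(2272375, Pow(Rational(-1934889, 51802), -1)) = Mul(2272375, Rational(-51802, 1934889)) = Rational(-117713569750, 1934889)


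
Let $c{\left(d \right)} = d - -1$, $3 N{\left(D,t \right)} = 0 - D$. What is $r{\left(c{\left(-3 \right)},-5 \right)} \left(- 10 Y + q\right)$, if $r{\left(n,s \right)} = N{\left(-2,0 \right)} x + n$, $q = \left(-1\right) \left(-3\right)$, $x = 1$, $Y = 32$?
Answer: $\frac{1268}{3} \approx 422.67$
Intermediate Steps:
$N{\left(D,t \right)} = - \frac{D}{3}$ ($N{\left(D,t \right)} = \frac{0 - D}{3} = \frac{\left(-1\right) D}{3} = - \frac{D}{3}$)
$c{\left(d \right)} = 1 + d$ ($c{\left(d \right)} = d + 1 = 1 + d$)
$q = 3$
$r{\left(n,s \right)} = \frac{2}{3} + n$ ($r{\left(n,s \right)} = \left(- \frac{1}{3}\right) \left(-2\right) 1 + n = \frac{2}{3} \cdot 1 + n = \frac{2}{3} + n$)
$r{\left(c{\left(-3 \right)},-5 \right)} \left(- 10 Y + q\right) = \left(\frac{2}{3} + \left(1 - 3\right)\right) \left(\left(-10\right) 32 + 3\right) = \left(\frac{2}{3} - 2\right) \left(-320 + 3\right) = \left(- \frac{4}{3}\right) \left(-317\right) = \frac{1268}{3}$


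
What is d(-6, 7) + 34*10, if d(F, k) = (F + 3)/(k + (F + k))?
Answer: 2717/8 ≈ 339.63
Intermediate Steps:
d(F, k) = (3 + F)/(F + 2*k)
d(-6, 7) + 34*10 = (3 - 6)/(-6 + 2*7) + 34*10 = -3/(-6 + 14) + 340 = -3/8 + 340 = 2717/8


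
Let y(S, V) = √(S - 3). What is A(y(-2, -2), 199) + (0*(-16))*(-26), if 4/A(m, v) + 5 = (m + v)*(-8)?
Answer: -6388/2550729 + 32*I*√5/2550729 ≈ -0.0025044 + 2.8052e-5*I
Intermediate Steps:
y(S, V) = √(-3 + S)
A(m, v) = 4/(-5 - 8*m - 8*v) (A(m, v) = 4/(-5 + (m + v)*(-8)) = 4/(-5 + (-8*m - 8*v)) = 4/(-5 - 8*m - 8*v))
A(y(-2, -2), 199) + (0*(-16))*(-26) = -4/(5 + 8*√(-3 - 2) + 8*199) + (0*(-16))*(-26) = -4/(5 + 8*√(-5) + 1592) + 0*(-26) = -4/(5 + 8*(I*√5) + 1592) + 0 = -4/(5 + 8*I*√5 + 1592) + 0 = -4/(1597 + 8*I*√5) + 0 = -4/(1597 + 8*I*√5)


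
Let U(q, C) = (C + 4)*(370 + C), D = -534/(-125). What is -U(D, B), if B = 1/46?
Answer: -3148885/2116 ≈ -1488.1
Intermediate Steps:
D = 534/125 (D = -534*(-1/125) = 534/125 ≈ 4.2720)
B = 1/46 ≈ 0.021739
U(q, C) = (4 + C)*(370 + C)
-U(D, B) = -(1480 + (1/46)**2 + 374*(1/46)) = -(1480 + 1/2116 + 187/23) = -1*3148885/2116 = -3148885/2116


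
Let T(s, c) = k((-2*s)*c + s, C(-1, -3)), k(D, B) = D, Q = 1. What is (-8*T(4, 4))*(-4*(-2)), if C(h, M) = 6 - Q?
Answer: 1792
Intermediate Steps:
C(h, M) = 5 (C(h, M) = 6 - 1*1 = 6 - 1 = 5)
T(s, c) = s - 2*c*s (T(s, c) = (-2*s)*c + s = -2*c*s + s = s - 2*c*s)
(-8*T(4, 4))*(-4*(-2)) = (-32*(1 - 2*4))*(-4*(-2)) = -32*(1 - 8)*8 = -32*(-7)*8 = -8*(-28)*8 = 224*8 = 1792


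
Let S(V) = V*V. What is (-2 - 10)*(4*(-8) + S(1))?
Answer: 372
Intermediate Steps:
S(V) = V²
(-2 - 10)*(4*(-8) + S(1)) = (-2 - 10)*(4*(-8) + 1²) = -12*(-32 + 1) = -12*(-31) = 372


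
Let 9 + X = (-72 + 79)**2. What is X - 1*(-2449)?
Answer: 2489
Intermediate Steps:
X = 40 (X = -9 + (-72 + 79)**2 = -9 + 7**2 = -9 + 49 = 40)
X - 1*(-2449) = 40 - 1*(-2449) = 40 + 2449 = 2489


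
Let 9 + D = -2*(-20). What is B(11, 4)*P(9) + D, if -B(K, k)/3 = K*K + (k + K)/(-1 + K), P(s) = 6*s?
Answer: -19814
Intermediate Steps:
D = 31 (D = -9 - 2*(-20) = -9 + 40 = 31)
B(K, k) = -3*K² - 3*(K + k)/(-1 + K) (B(K, k) = -3*(K*K + (k + K)/(-1 + K)) = -3*(K² + (K + k)/(-1 + K)) = -3*K² - 3*(K + k)/(-1 + K))
B(11, 4)*P(9) + D = (3*(11² - 1*11 - 1*4 - 1*11³)/(-1 + 11))*(6*9) + 31 = (3*(121 - 11 - 4 - 1*1331)/10)*54 + 31 = (3*(⅒)*(121 - 11 - 4 - 1331))*54 + 31 = (3*(⅒)*(-1225))*54 + 31 = -735/2*54 + 31 = -19845 + 31 = -19814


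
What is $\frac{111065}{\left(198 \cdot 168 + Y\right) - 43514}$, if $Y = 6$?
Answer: $- \frac{111065}{10244} \approx -10.842$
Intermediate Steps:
$\frac{111065}{\left(198 \cdot 168 + Y\right) - 43514} = \frac{111065}{\left(198 \cdot 168 + 6\right) - 43514} = \frac{111065}{\left(33264 + 6\right) - 43514} = \frac{111065}{33270 - 43514} = \frac{111065}{-10244} = 111065 \left(- \frac{1}{10244}\right) = - \frac{111065}{10244}$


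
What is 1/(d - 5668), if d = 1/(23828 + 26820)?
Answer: -50648/287072863 ≈ -0.00017643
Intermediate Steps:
d = 1/50648 ≈ 1.9744e-5
1/(d - 5668) = 1/(1/50648 - 5668) = 1/(-287072863/50648) = -50648/287072863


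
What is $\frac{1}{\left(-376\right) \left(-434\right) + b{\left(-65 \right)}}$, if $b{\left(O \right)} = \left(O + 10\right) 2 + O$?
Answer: $\frac{1}{163009} \approx 6.1346 \cdot 10^{-6}$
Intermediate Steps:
$b{\left(O \right)} = 20 + 3 O$ ($b{\left(O \right)} = \left(10 + O\right) 2 + O = \left(20 + 2 O\right) + O = 20 + 3 O$)
$\frac{1}{\left(-376\right) \left(-434\right) + b{\left(-65 \right)}} = \frac{1}{\left(-376\right) \left(-434\right) + \left(20 + 3 \left(-65\right)\right)} = \frac{1}{163184 + \left(20 - 195\right)} = \frac{1}{163184 - 175} = \frac{1}{163009}$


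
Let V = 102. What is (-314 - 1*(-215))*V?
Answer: -10098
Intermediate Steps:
(-314 - 1*(-215))*V = (-314 - 1*(-215))*102 = (-314 + 215)*102 = -99*102 = -10098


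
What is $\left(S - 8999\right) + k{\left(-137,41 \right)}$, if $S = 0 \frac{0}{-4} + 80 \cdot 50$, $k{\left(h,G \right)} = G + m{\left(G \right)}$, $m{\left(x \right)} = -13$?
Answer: $-4971$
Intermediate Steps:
$k{\left(h,G \right)} = -13 + G$ ($k{\left(h,G \right)} = G - 13 = -13 + G$)
$S = 4000$ ($S = 0 \cdot 0 \left(- \frac{1}{4}\right) + 4000 = 0 \cdot 0 + 4000 = 0 + 4000 = 4000$)
$\left(S - 8999\right) + k{\left(-137,41 \right)} = \left(4000 - 8999\right) + \left(-13 + 41\right) = -4999 + 28 = -4971$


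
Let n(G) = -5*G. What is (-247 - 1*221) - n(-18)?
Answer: -558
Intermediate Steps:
(-247 - 1*221) - n(-18) = (-247 - 1*221) - (-5)*(-18) = (-247 - 221) - 1*90 = -468 - 90 = -558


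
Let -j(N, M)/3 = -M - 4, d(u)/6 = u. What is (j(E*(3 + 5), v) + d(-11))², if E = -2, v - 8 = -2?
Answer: 1296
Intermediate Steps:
v = 6 (v = 8 - 2 = 6)
d(u) = 6*u
j(N, M) = 12 + 3*M (j(N, M) = -3*(-M - 4) = -3*(-4 - M) = 12 + 3*M)
(j(E*(3 + 5), v) + d(-11))² = ((12 + 3*6) + 6*(-11))² = ((12 + 18) - 66)² = (30 - 66)² = (-36)² = 1296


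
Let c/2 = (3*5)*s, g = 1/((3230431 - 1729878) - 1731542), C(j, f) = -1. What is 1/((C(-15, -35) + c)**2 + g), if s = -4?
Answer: 230989/3381909948 ≈ 6.8301e-5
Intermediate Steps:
g = -1/230989 (g = 1/(1500553 - 1731542) = 1/(-230989) = -1/230989 ≈ -4.3292e-6)
c = -120 (c = 2*((3*5)*(-4)) = 2*(15*(-4)) = 2*(-60) = -120)
1/((C(-15, -35) + c)**2 + g) = 1/((-1 - 120)**2 - 1/230989) = 1/((-121)**2 - 1/230989) = 1/(14641 - 1/230989) = 1/(3381909948/230989) = 230989/3381909948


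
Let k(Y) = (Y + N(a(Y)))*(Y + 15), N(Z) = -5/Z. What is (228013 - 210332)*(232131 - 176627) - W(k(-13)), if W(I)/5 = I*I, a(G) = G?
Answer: 165850353936/169 ≈ 9.8136e+8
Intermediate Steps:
k(Y) = (15 + Y)*(Y - 5/Y) (k(Y) = (Y - 5/Y)*(Y + 15) = (Y - 5/Y)*(15 + Y) = (15 + Y)*(Y - 5/Y))
W(I) = 5*I**2 (W(I) = 5*(I*I) = 5*I**2)
(228013 - 210332)*(232131 - 176627) - W(k(-13)) = (228013 - 210332)*(232131 - 176627) - 5*(-5 + (-13)**2 - 75/(-13) + 15*(-13))**2 = 17681*55504 - 5*(-5 + 169 - 75*(-1/13) - 195)**2 = 981366224 - 5*(-5 + 169 + 75/13 - 195)**2 = 981366224 - 5*(-328/13)**2 = 981366224 - 5*107584/169 = 981366224 - 1*537920/169 = 981366224 - 537920/169 = 165850353936/169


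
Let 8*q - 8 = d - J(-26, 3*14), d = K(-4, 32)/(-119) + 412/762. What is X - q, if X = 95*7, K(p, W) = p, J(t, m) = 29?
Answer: 242129561/362712 ≈ 667.55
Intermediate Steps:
d = 26038/45339 (d = -4/(-119) + 412/762 = -4*(-1/119) + 412*(1/762) = 4/119 + 206/381 = 26038/45339 ≈ 0.57430)
q = -926081/362712 (q = 1 + (26038/45339 - 1*29)/8 = 1 + (26038/45339 - 29)/8 = 1 + (⅛)*(-1288793/45339) = 1 - 1288793/362712 = -926081/362712 ≈ -2.5532)
X = 665
X - q = 665 - 1*(-926081/362712) = 665 + 926081/362712 = 242129561/362712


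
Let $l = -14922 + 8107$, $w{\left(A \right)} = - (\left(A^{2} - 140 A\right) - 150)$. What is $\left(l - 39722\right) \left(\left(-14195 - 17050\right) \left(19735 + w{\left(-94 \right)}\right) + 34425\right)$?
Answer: $-3071098556940$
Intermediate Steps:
$w{\left(A \right)} = 150 - A^{2} + 140 A$ ($w{\left(A \right)} = - (-150 + A^{2} - 140 A) = 150 - A^{2} + 140 A$)
$l = -6815$
$\left(l - 39722\right) \left(\left(-14195 - 17050\right) \left(19735 + w{\left(-94 \right)}\right) + 34425\right) = \left(-6815 - 39722\right) \left(\left(-14195 - 17050\right) \left(19735 + \left(150 - \left(-94\right)^{2} + 140 \left(-94\right)\right)\right) + 34425\right) = - 46537 \left(- 31245 \left(19735 - 21846\right) + 34425\right) = - 46537 \left(\left(-31245\right) \left(-2111\right) + 34425\right) = - 46537 \left(65958195 + 34425\right) = \left(-46537\right) 65992620 = -3071098556940$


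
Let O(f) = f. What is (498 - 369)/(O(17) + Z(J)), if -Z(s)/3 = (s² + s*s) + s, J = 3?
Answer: -129/46 ≈ -2.8043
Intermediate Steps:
Z(s) = -6*s² - 3*s (Z(s) = -3*((s² + s*s) + s) = -3*((s² + s²) + s) = -3*(2*s² + s) = -3*(s + 2*s²) = -6*s² - 3*s)
(498 - 369)/(O(17) + Z(J)) = (498 - 369)/(17 - 3*3*(1 + 2*3)) = 129/(17 - 3*3*(1 + 6)) = 129/(17 - 3*3*7) = 129/(17 - 63) = 129/(-46) = 129*(-1/46) = -129/46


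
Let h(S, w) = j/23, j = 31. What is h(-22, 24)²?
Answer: 961/529 ≈ 1.8166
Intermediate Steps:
h(S, w) = 31/23
h(-22, 24)² = (31/23)² = 961/529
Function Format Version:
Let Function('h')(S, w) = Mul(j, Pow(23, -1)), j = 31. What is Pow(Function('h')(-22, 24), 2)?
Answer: Rational(961, 529) ≈ 1.8166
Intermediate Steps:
Function('h')(S, w) = Rational(31, 23) (Function('h')(S, w) = Mul(31, Pow(23, -1)) = Mul(31, Rational(1, 23)) = Rational(31, 23))
Pow(Function('h')(-22, 24), 2) = Pow(Rational(31, 23), 2) = Rational(961, 529)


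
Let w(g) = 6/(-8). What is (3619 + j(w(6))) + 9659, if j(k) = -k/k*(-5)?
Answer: 13283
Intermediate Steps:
w(g) = -¾ (w(g) = 6*(-⅛) = -¾)
j(k) = 5 (j(k) = -1*1*(-5) = -1*(-5) = 5)
(3619 + j(w(6))) + 9659 = (3619 + 5) + 9659 = 3624 + 9659 = 13283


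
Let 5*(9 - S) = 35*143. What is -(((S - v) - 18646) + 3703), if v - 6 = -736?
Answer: 15205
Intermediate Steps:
v = -730 (v = 6 - 736 = -730)
S = -992 (S = 9 - 7*143 = 9 - ⅕*5005 = 9 - 1001 = -992)
-(((S - v) - 18646) + 3703) = -(((-992 - 1*(-730)) - 18646) + 3703) = -(((-992 + 730) - 18646) + 3703) = -((-262 - 18646) + 3703) = -(-18908 + 3703) = -1*(-15205) = 15205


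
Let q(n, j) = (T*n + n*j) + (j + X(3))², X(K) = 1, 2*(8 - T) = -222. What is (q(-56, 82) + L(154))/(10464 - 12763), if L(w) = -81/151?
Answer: 659498/347149 ≈ 1.8998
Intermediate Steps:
T = 119 (T = 8 - ½*(-222) = 8 + 111 = 119)
L(w) = -81/151 (L(w) = -81*1/151 = -81/151)
q(n, j) = (1 + j)² + 119*n + j*n (q(n, j) = (119*n + n*j) + (j + 1)² = (119*n + j*n) + (1 + j)² = (1 + j)² + 119*n + j*n)
(q(-56, 82) + L(154))/(10464 - 12763) = (((1 + 82)² + 119*(-56) + 82*(-56)) - 81/151)/(10464 - 12763) = ((83² - 6664 - 4592) - 81/151)/(-2299) = ((6889 - 6664 - 4592) - 81/151)*(-1/2299) = (-4367 - 81/151)*(-1/2299) = -659498/151*(-1/2299) = 659498/347149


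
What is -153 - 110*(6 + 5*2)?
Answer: -1913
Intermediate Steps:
-153 - 110*(6 + 5*2) = -153 - 110*(6 + 10) = -153 - 110*16 = -153 - 22*80 = -153 - 1760 = -1913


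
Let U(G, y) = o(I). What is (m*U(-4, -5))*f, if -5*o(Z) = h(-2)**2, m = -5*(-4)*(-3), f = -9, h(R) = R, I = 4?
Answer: -432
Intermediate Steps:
m = -60 (m = 20*(-3) = -60)
o(Z) = -4/5 (o(Z) = -1/5*(-2)**2 = -1/5*4 = -4/5)
U(G, y) = -4/5
(m*U(-4, -5))*f = -60*(-4/5)*(-9) = 48*(-9) = -432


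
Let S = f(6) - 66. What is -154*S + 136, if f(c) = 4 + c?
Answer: 8760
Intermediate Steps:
S = -56 (S = (4 + 6) - 66 = 10 - 66 = -56)
-154*S + 136 = -154*(-56) + 136 = 8624 + 136 = 8760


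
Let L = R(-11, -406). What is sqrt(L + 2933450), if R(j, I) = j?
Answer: sqrt(2933439) ≈ 1712.7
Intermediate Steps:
L = -11
sqrt(L + 2933450) = sqrt(-11 + 2933450) = sqrt(2933439)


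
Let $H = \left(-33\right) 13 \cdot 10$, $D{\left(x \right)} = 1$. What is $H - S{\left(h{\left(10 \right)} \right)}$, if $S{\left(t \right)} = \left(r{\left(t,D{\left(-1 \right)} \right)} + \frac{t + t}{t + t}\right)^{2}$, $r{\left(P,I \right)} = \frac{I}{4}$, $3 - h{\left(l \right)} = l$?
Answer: $- \frac{68665}{16} \approx -4291.6$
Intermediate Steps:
$h{\left(l \right)} = 3 - l$
$r{\left(P,I \right)} = \frac{I}{4}$ ($r{\left(P,I \right)} = I \frac{1}{4} = \frac{I}{4}$)
$H = -4290$ ($H = \left(-429\right) 10 = -4290$)
$S{\left(t \right)} = \frac{25}{16}$ ($S{\left(t \right)} = \left(\frac{1}{4} \cdot 1 + \frac{t + t}{t + t}\right)^{2} = \left(\frac{1}{4} + \frac{2 t}{2 t}\right)^{2} = \left(\frac{1}{4} + 2 t \frac{1}{2 t}\right)^{2} = \left(\frac{1}{4} + 1\right)^{2} = \left(\frac{5}{4}\right)^{2} = \frac{25}{16}$)
$H - S{\left(h{\left(10 \right)} \right)} = -4290 - \frac{25}{16} = - \frac{68665}{16}$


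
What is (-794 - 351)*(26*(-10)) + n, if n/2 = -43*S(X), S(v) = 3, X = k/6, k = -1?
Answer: 297442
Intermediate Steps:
X = -⅙ (X = -1/6 = -1*⅙ = -⅙ ≈ -0.16667)
n = -258 (n = 2*(-43*3) = 2*(-129) = -258)
(-794 - 351)*(26*(-10)) + n = (-794 - 351)*(26*(-10)) - 258 = -1145*(-260) - 258 = 297700 - 258 = 297442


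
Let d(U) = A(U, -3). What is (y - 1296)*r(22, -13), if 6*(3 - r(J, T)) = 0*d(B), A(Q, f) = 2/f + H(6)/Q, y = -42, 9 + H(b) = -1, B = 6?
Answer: -4014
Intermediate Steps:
H(b) = -10 (H(b) = -9 - 1 = -10)
A(Q, f) = -10/Q + 2/f (A(Q, f) = 2/f - 10/Q = -10/Q + 2/f)
d(U) = -2/3 - 10/U (d(U) = -10/U + 2/(-3) = -10/U + 2*(-1/3) = -10/U - 2/3 = -2/3 - 10/U)
r(J, T) = 3 (r(J, T) = 3 - 0*(-2/3 - 10/6) = 3 - 0*(-2/3 - 10*1/6) = 3 - 0*(-2/3 - 5/3) = 3 - 0*(-7)/3 = 3 - 1/6*0 = 3 + 0 = 3)
(y - 1296)*r(22, -13) = (-42 - 1296)*3 = -1338*3 = -4014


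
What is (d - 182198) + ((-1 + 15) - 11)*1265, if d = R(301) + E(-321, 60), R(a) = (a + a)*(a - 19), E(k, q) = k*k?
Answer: 94402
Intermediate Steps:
E(k, q) = k²
R(a) = 2*a*(-19 + a) (R(a) = (2*a)*(-19 + a) = 2*a*(-19 + a))
d = 272805 (d = 2*301*(-19 + 301) + (-321)² = 2*301*282 + 103041 = 169764 + 103041 = 272805)
(d - 182198) + ((-1 + 15) - 11)*1265 = (272805 - 182198) + ((-1 + 15) - 11)*1265 = 90607 + (14 - 11)*1265 = 90607 + 3*1265 = 90607 + 3795 = 94402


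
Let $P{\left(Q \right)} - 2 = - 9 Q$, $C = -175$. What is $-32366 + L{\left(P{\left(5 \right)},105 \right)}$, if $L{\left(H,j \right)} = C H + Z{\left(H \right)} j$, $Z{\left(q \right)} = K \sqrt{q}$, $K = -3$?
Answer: $-24841 - 315 i \sqrt{43} \approx -24841.0 - 2065.6 i$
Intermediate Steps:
$Z{\left(q \right)} = - 3 \sqrt{q}$
$P{\left(Q \right)} = 2 - 9 Q$
$L{\left(H,j \right)} = - 175 H - 3 j \sqrt{H}$ ($L{\left(H,j \right)} = - 175 H + - 3 \sqrt{H} j = - 175 H - 3 j \sqrt{H}$)
$-32366 + L{\left(P{\left(5 \right)},105 \right)} = -32366 - \left(175 \left(2 - 45\right) + 315 \sqrt{2 - 45}\right) = -32366 - \left(-7525 + 315 \sqrt{-43}\right) = -32366 + \left(7525 - 315 i \sqrt{43}\right) = -24841 - 315 i \sqrt{43}$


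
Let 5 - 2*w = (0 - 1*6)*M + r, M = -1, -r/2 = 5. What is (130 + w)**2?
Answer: 72361/4 ≈ 18090.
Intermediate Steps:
r = -10 (r = -2*5 = -10)
w = 9/2 (w = 5/2 - ((0 - 1*6)*(-1) - 10)/2 = 5/2 - ((0 - 6)*(-1) - 10)/2 = 5/2 - (-6*(-1) - 10)/2 = 5/2 - (6 - 10)/2 = 5/2 - 1/2*(-4) = 5/2 + 2 = 9/2 ≈ 4.5000)
(130 + w)**2 = (130 + 9/2)**2 = (269/2)**2 = 72361/4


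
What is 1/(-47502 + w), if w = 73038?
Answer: 1/25536 ≈ 3.9160e-5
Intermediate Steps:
1/(-47502 + w) = 1/(-47502 + 73038) = 1/25536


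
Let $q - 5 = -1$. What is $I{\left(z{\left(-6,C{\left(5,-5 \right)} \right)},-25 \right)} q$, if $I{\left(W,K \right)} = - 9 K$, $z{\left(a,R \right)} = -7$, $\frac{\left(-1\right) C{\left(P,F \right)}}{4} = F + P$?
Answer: $900$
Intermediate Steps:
$C{\left(P,F \right)} = - 4 F - 4 P$ ($C{\left(P,F \right)} = - 4 \left(F + P\right) = - 4 F - 4 P$)
$q = 4$ ($q = 5 - 1 = 4$)
$I{\left(z{\left(-6,C{\left(5,-5 \right)} \right)},-25 \right)} q = \left(-9\right) \left(-25\right) 4 = 225 \cdot 4 = 900$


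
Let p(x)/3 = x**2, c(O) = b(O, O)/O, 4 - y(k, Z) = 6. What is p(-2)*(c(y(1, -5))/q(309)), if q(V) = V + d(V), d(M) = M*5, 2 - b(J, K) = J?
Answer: -4/309 ≈ -0.012945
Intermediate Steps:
y(k, Z) = -2 (y(k, Z) = 4 - 1*6 = 4 - 6 = -2)
b(J, K) = 2 - J
d(M) = 5*M
q(V) = 6*V (q(V) = V + 5*V = 6*V)
c(O) = (2 - O)/O
p(x) = 3*x**2
p(-2)*(c(y(1, -5))/q(309)) = (3*(-2)**2)*(((2 - 1*(-2))/(-2))/((6*309))) = (3*4)*(-(2 + 2)/2/1854) = 12*(-1/2*4*(1/1854)) = 12*(-2*1/1854) = 12*(-1/927) = -4/309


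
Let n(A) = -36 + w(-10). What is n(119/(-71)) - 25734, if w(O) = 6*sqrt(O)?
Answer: -25770 + 6*I*sqrt(10) ≈ -25770.0 + 18.974*I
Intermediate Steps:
n(A) = -36 + 6*I*sqrt(10) (n(A) = -36 + 6*sqrt(-10) = -36 + 6*(I*sqrt(10)) = -36 + 6*I*sqrt(10))
n(119/(-71)) - 25734 = (-36 + 6*I*sqrt(10)) - 25734 = -25770 + 6*I*sqrt(10)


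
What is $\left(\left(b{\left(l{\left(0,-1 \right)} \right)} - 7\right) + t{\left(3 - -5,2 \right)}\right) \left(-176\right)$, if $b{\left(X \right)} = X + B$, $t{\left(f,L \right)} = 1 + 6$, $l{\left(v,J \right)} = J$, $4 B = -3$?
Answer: $308$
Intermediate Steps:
$B = - \frac{3}{4}$ ($B = \frac{1}{4} \left(-3\right) = - \frac{3}{4} \approx -0.75$)
$t{\left(f,L \right)} = 7$
$b{\left(X \right)} = - \frac{3}{4} + X$ ($b{\left(X \right)} = X - \frac{3}{4} = - \frac{3}{4} + X$)
$\left(\left(b{\left(l{\left(0,-1 \right)} \right)} - 7\right) + t{\left(3 - -5,2 \right)}\right) \left(-176\right) = \left(\left(\left(- \frac{3}{4} - 1\right) - 7\right) + 7\right) \left(-176\right) = \left(\left(- \frac{7}{4} - 7\right) + 7\right) \left(-176\right) = \left(- \frac{35}{4} + 7\right) \left(-176\right) = \left(- \frac{7}{4}\right) \left(-176\right) = 308$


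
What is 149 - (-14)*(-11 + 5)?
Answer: 65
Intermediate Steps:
149 - (-14)*(-11 + 5) = 149 - (-14)*(-6) = 149 - 1*84 = 149 - 84 = 65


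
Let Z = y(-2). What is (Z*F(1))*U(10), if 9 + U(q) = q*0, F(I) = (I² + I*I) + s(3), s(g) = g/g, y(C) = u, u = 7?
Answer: -189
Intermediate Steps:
y(C) = 7
s(g) = 1
F(I) = 1 + 2*I² (F(I) = (I² + I*I) + 1 = (I² + I²) + 1 = 2*I² + 1 = 1 + 2*I²)
U(q) = -9 (U(q) = -9 + q*0 = -9 + 0 = -9)
Z = 7
(Z*F(1))*U(10) = (7*(1 + 2*1²))*(-9) = (7*(1 + 2*1))*(-9) = (7*(1 + 2))*(-9) = (7*3)*(-9) = 21*(-9) = -189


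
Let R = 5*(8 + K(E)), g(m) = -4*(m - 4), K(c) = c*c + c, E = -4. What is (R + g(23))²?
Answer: 576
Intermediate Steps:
K(c) = c + c² (K(c) = c² + c = c + c²)
g(m) = 16 - 4*m (g(m) = -4*(-4 + m) = 16 - 4*m)
R = 100 (R = 5*(8 - 4*(1 - 4)) = 5*(8 - 4*(-3)) = 5*(8 + 12) = 5*20 = 100)
(R + g(23))² = (100 + (16 - 4*23))² = (100 + (16 - 92))² = (100 - 76)² = 24² = 576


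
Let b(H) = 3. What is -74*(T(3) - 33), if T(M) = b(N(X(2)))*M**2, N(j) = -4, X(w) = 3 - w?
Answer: 444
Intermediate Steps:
T(M) = 3*M**2
-74*(T(3) - 33) = -74*(3*3**2 - 33) = -74*(3*9 - 33) = -74*(27 - 33) = -74*(-6) = 444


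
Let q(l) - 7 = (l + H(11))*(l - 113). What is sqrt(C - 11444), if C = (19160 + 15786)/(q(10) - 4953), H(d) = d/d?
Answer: I*sqrt(423116770738)/6079 ≈ 107.0*I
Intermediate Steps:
H(d) = 1
q(l) = 7 + (1 + l)*(-113 + l) (q(l) = 7 + (l + 1)*(l - 113) = 7 + (1 + l)*(-113 + l))
C = -34946/6079 (C = (19160 + 15786)/((-106 + 10**2 - 112*10) - 4953) = 34946/((-106 + 100 - 1120) - 4953) = 34946/(-1126 - 4953) = 34946/(-6079) = 34946*(-1/6079) = -34946/6079 ≈ -5.7486)
sqrt(C - 11444) = sqrt(-34946/6079 - 11444) = sqrt(-69603022/6079) = I*sqrt(423116770738)/6079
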